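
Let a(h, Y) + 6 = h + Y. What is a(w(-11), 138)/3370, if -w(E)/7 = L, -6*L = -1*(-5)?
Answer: 827/20220 ≈ 0.040900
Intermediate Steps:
L = -⅚ (L = -(-1)*(-5)/6 = -⅙*5 = -⅚ ≈ -0.83333)
w(E) = 35/6 (w(E) = -7*(-⅚) = 35/6)
a(h, Y) = -6 + Y + h (a(h, Y) = -6 + (h + Y) = -6 + (Y + h) = -6 + Y + h)
a(w(-11), 138)/3370 = (-6 + 138 + 35/6)/3370 = (827/6)*(1/3370) = 827/20220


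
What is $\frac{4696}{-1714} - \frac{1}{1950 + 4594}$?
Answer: $- \frac{15366169}{5608208} \approx -2.7399$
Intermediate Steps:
$\frac{4696}{-1714} - \frac{1}{1950 + 4594} = 4696 \left(- \frac{1}{1714}\right) - \frac{1}{6544} = - \frac{2348}{857} - \frac{1}{6544} = - \frac{15366169}{5608208}$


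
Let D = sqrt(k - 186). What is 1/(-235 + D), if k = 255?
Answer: -235/55156 - sqrt(69)/55156 ≈ -0.0044112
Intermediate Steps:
D = sqrt(69) (D = sqrt(255 - 186) = sqrt(69) ≈ 8.3066)
1/(-235 + D) = 1/(-235 + sqrt(69))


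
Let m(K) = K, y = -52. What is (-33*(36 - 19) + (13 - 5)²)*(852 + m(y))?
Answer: -397600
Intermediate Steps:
(-33*(36 - 19) + (13 - 5)²)*(852 + m(y)) = (-33*(36 - 19) + (13 - 5)²)*(852 - 52) = (-33*17 + 8²)*800 = (-561 + 64)*800 = -497*800 = -397600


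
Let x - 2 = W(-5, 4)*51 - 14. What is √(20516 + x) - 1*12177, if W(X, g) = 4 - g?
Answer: -12177 + 2*√5126 ≈ -12034.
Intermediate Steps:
x = -12 (x = 2 + ((4 - 1*4)*51 - 14) = 2 + ((4 - 4)*51 - 14) = 2 + (0*51 - 14) = 2 + (0 - 14) = 2 - 14 = -12)
√(20516 + x) - 1*12177 = √(20516 - 12) - 1*12177 = √20504 - 12177 = 2*√5126 - 12177 = -12177 + 2*√5126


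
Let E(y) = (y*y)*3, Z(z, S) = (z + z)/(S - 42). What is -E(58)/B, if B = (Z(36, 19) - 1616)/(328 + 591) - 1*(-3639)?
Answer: -213314604/76880303 ≈ -2.7746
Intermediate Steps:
Z(z, S) = 2*z/(-42 + S) (Z(z, S) = (2*z)/(-42 + S) = 2*z/(-42 + S))
E(y) = 3*y**2 (E(y) = y**2*3 = 3*y**2)
B = 76880303/21137 (B = (2*36/(-42 + 19) - 1616)/(328 + 591) - 1*(-3639) = (2*36/(-23) - 1616)/919 + 3639 = (2*36*(-1/23) - 1616)*(1/919) + 3639 = (-72/23 - 1616)*(1/919) + 3639 = -37240/23*1/919 + 3639 = -37240/21137 + 3639 = 76880303/21137 ≈ 3637.2)
-E(58)/B = -3*58**2/76880303/21137 = -3*3364*21137/76880303 = -10092*21137/76880303 = -1*213314604/76880303 = -213314604/76880303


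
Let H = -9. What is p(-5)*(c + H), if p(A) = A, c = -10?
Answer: 95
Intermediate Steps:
p(-5)*(c + H) = -5*(-10 - 9) = -5*(-19) = 95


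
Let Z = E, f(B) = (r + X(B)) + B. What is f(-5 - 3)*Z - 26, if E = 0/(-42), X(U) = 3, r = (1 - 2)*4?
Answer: -26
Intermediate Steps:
r = -4 (r = -1*4 = -4)
f(B) = -1 + B (f(B) = (-4 + 3) + B = -1 + B)
E = 0 (E = 0*(-1/42) = 0)
Z = 0
f(-5 - 3)*Z - 26 = (-1 + (-5 - 3))*0 - 26 = (-1 - 8)*0 - 26 = -9*0 - 26 = 0 - 26 = -26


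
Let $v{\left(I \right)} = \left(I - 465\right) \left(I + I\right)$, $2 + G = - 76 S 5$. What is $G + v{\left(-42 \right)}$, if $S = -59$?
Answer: $65006$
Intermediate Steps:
$G = 22418$ ($G = -2 + \left(-76\right) \left(-59\right) 5 = -2 + 4484 \cdot 5 = -2 + 22420 = 22418$)
$v{\left(I \right)} = 2 I \left(-465 + I\right)$ ($v{\left(I \right)} = \left(-465 + I\right) 2 I = 2 I \left(-465 + I\right)$)
$G + v{\left(-42 \right)} = 22418 + 2 \left(-42\right) \left(-465 - 42\right) = 22418 + 2 \left(-42\right) \left(-507\right) = 22418 + 42588 = 65006$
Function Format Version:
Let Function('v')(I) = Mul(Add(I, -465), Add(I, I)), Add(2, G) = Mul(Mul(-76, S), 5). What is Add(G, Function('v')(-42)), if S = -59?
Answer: 65006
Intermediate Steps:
G = 22418 (G = Add(-2, Mul(Mul(-76, -59), 5)) = Add(-2, Mul(4484, 5)) = Add(-2, 22420) = 22418)
Function('v')(I) = Mul(2, I, Add(-465, I)) (Function('v')(I) = Mul(Add(-465, I), Mul(2, I)) = Mul(2, I, Add(-465, I)))
Add(G, Function('v')(-42)) = Add(22418, Mul(2, -42, Add(-465, -42))) = Add(22418, Mul(2, -42, -507)) = Add(22418, 42588) = 65006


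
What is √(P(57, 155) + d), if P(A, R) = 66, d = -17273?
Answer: I*√17207 ≈ 131.18*I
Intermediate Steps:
√(P(57, 155) + d) = √(66 - 17273) = √(-17207) = I*√17207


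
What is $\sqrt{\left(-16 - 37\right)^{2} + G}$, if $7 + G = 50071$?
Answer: $\sqrt{52873} \approx 229.94$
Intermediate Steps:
$G = 50064$ ($G = -7 + 50071 = 50064$)
$\sqrt{\left(-16 - 37\right)^{2} + G} = \sqrt{\left(-16 - 37\right)^{2} + 50064} = \sqrt{\left(-53\right)^{2} + 50064} = \sqrt{2809 + 50064} = \sqrt{52873}$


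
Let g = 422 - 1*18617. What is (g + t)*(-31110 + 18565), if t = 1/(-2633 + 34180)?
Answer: 7200800694880/31547 ≈ 2.2826e+8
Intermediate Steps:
t = 1/31547 ≈ 3.1699e-5
g = -18195 (g = 422 - 18617 = -18195)
(g + t)*(-31110 + 18565) = (-18195 + 1/31547)*(-31110 + 18565) = -573997664/31547*(-12545) = 7200800694880/31547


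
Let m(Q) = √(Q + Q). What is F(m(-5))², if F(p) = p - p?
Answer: 0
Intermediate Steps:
m(Q) = √2*√Q (m(Q) = √(2*Q) = √2*√Q)
F(p) = 0
F(m(-5))² = 0² = 0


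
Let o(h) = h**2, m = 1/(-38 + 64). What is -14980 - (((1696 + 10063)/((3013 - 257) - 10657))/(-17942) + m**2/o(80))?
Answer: -4593687040446060671/306654673894400 ≈ -14980.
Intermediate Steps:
m = 1/26 ≈ 0.038462
-14980 - (((1696 + 10063)/((3013 - 257) - 10657))/(-17942) + m**2/o(80)) = -14980 - (((1696 + 10063)/((3013 - 257) - 10657))/(-17942) + (1/26)**2/(80**2)) = -14980 - ((11759/(2756 - 10657))*(-1/17942) + (1/676)/6400) = -14980 - ((11759/(-7901))*(-1/17942) + (1/676)*(1/6400)) = -14980 - ((11759*(-1/7901))*(-1/17942) + 1/4326400) = -14980 - (-11759/7901*(-1/17942) + 1/4326400) = -14980 - (11759/141759742 + 1/4326400) = -14980 - 1*25507948671/306654673894400 = -14980 - 25507948671/306654673894400 = -4593687040446060671/306654673894400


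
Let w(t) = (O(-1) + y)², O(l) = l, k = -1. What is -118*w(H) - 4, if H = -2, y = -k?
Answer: -4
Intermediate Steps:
y = 1 (y = -1*(-1) = 1)
w(t) = 0 (w(t) = (-1 + 1)² = 0² = 0)
-118*w(H) - 4 = -118*0 - 4 = 0 - 4 = -4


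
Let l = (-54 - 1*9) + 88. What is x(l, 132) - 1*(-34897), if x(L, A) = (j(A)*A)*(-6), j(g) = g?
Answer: -69647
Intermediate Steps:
l = 25 (l = (-54 - 9) + 88 = -63 + 88 = 25)
x(L, A) = -6*A**2 (x(L, A) = (A*A)*(-6) = A**2*(-6) = -6*A**2)
x(l, 132) - 1*(-34897) = -6*132**2 - 1*(-34897) = -6*17424 + 34897 = -104544 + 34897 = -69647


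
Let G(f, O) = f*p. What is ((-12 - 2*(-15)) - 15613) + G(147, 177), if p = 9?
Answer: -14272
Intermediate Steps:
G(f, O) = 9*f (G(f, O) = f*9 = 9*f)
((-12 - 2*(-15)) - 15613) + G(147, 177) = ((-12 - 2*(-15)) - 15613) + 9*147 = ((-12 + 30) - 15613) + 1323 = (18 - 15613) + 1323 = -15595 + 1323 = -14272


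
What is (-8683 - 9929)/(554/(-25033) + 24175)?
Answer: -465914196/605172221 ≈ -0.76989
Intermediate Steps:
(-8683 - 9929)/(554/(-25033) + 24175) = -18612/(554*(-1/25033) + 24175) = -18612/(-554/25033 + 24175) = -18612/605172221/25033 = -18612*25033/605172221 = -465914196/605172221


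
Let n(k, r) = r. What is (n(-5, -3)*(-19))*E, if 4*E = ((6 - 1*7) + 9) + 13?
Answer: 1197/4 ≈ 299.25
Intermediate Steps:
E = 21/4 (E = (((6 - 1*7) + 9) + 13)/4 = (((6 - 7) + 9) + 13)/4 = ((-1 + 9) + 13)/4 = (8 + 13)/4 = (1/4)*21 = 21/4 ≈ 5.2500)
(n(-5, -3)*(-19))*E = -3*(-19)*(21/4) = 57*(21/4) = 1197/4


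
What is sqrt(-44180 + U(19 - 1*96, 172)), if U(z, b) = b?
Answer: 2*I*sqrt(11002) ≈ 209.78*I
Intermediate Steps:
sqrt(-44180 + U(19 - 1*96, 172)) = sqrt(-44180 + 172) = sqrt(-44008) = 2*I*sqrt(11002)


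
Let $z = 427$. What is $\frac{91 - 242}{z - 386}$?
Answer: $- \frac{151}{41} \approx -3.6829$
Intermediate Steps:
$\frac{91 - 242}{z - 386} = \frac{91 - 242}{427 - 386} = - \frac{151}{41}$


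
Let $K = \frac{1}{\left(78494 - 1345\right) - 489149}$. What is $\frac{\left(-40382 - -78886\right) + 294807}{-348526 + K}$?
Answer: $- \frac{137324132000}{143592712001} \approx -0.95634$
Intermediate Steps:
$K = - \frac{1}{412000}$ ($K = \frac{1}{77149 - 489149} = \frac{1}{-412000} = - \frac{1}{412000} \approx -2.4272 \cdot 10^{-6}$)
$\frac{\left(-40382 - -78886\right) + 294807}{-348526 + K} = \frac{\left(-40382 - -78886\right) + 294807}{-348526 - \frac{1}{412000}} = \frac{\left(-40382 + 78886\right) + 294807}{- \frac{143592712001}{412000}} = \left(38504 + 294807\right) \left(- \frac{412000}{143592712001}\right) = 333311 \left(- \frac{412000}{143592712001}\right) = - \frac{137324132000}{143592712001}$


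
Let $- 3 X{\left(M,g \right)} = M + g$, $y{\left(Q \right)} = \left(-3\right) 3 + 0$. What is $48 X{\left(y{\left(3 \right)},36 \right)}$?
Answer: $-432$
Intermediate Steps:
$y{\left(Q \right)} = -9$ ($y{\left(Q \right)} = -9 + 0 = -9$)
$X{\left(M,g \right)} = - \frac{M}{3} - \frac{g}{3}$ ($X{\left(M,g \right)} = - \frac{M + g}{3} = - \frac{M}{3} - \frac{g}{3}$)
$48 X{\left(y{\left(3 \right)},36 \right)} = 48 \left(\left(- \frac{1}{3}\right) \left(-9\right) - 12\right) = 48 \left(3 - 12\right) = 48 \left(-9\right) = -432$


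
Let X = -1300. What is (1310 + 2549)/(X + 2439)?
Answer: 227/67 ≈ 3.3881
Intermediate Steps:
(1310 + 2549)/(X + 2439) = (1310 + 2549)/(-1300 + 2439) = 3859/1139 = 3859*(1/1139) = 227/67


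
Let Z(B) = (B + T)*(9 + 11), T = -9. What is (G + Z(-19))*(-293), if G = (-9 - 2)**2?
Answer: 128627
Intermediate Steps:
G = 121 (G = (-11)**2 = 121)
Z(B) = -180 + 20*B (Z(B) = (B - 9)*(9 + 11) = (-9 + B)*20 = -180 + 20*B)
(G + Z(-19))*(-293) = (121 + (-180 + 20*(-19)))*(-293) = (121 + (-180 - 380))*(-293) = (121 - 560)*(-293) = -439*(-293) = 128627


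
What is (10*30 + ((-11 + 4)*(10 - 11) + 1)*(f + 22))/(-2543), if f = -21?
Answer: -308/2543 ≈ -0.12112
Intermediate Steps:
(10*30 + ((-11 + 4)*(10 - 11) + 1)*(f + 22))/(-2543) = (10*30 + ((-11 + 4)*(10 - 11) + 1)*(-21 + 22))/(-2543) = (300 + (-7*(-1) + 1)*1)*(-1/2543) = (300 + (7 + 1)*1)*(-1/2543) = (300 + 8*1)*(-1/2543) = (300 + 8)*(-1/2543) = 308*(-1/2543) = -308/2543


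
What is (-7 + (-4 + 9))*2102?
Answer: -4204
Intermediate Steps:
(-7 + (-4 + 9))*2102 = (-7 + 5)*2102 = -2*2102 = -4204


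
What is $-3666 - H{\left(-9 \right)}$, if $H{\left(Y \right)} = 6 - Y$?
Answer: $-3681$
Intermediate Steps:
$-3666 - H{\left(-9 \right)} = -3666 - \left(6 - -9\right) = -3666 - \left(6 + 9\right) = -3666 - 15 = -3681$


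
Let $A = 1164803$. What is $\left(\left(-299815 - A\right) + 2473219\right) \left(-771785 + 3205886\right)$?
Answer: $2455036702701$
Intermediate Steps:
$\left(\left(-299815 - A\right) + 2473219\right) \left(-771785 + 3205886\right) = \left(\left(-299815 - 1164803\right) + 2473219\right) \left(-771785 + 3205886\right) = \left(\left(-299815 - 1164803\right) + 2473219\right) 2434101 = \left(-1464618 + 2473219\right) 2434101 = 1008601 \cdot 2434101 = 2455036702701$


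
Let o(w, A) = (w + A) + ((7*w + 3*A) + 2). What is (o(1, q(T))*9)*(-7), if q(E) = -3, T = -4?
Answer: 126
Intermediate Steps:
o(w, A) = 2 + 4*A + 8*w (o(w, A) = (A + w) + ((3*A + 7*w) + 2) = (A + w) + (2 + 3*A + 7*w) = 2 + 4*A + 8*w)
(o(1, q(T))*9)*(-7) = ((2 + 4*(-3) + 8*1)*9)*(-7) = ((2 - 12 + 8)*9)*(-7) = -2*9*(-7) = -18*(-7) = 126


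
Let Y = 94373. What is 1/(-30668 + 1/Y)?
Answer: -94373/2894231163 ≈ -3.2607e-5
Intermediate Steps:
1/(-30668 + 1/Y) = 1/(-30668 + 1/94373) = 1/(-2894231163/94373) = -94373/2894231163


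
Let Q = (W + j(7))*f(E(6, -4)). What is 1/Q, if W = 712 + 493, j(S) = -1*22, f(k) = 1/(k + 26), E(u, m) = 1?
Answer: 27/1183 ≈ 0.022823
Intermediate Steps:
f(k) = 1/(26 + k)
j(S) = -22
W = 1205
Q = 1183/27 (Q = (1205 - 22)/(26 + 1) = 1183/27 ≈ 43.815)
1/Q = 1/(1183/27) = 27/1183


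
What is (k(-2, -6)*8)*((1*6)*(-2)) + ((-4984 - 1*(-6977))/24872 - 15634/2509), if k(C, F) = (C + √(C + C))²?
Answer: -383848411/62403848 + 768*I ≈ -6.151 + 768.0*I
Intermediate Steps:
k(C, F) = (C + √2*√C)² (k(C, F) = (C + √(2*C))² = (C + √2*√C)²)
(k(-2, -6)*8)*((1*6)*(-2)) + ((-4984 - 1*(-6977))/24872 - 15634/2509) = ((-2 + √2*√(-2))²*8)*((1*6)*(-2)) + ((-4984 - 1*(-6977))/24872 - 15634/2509) = ((-2 + √2*(I*√2))²*8)*(6*(-2)) + ((-4984 + 6977)*(1/24872) - 15634*1/2509) = ((-2 + 2*I)²*8)*(-12) + (1993*(1/24872) - 15634/2509) = (8*(-2 + 2*I)²)*(-12) + (1993/24872 - 15634/2509) = -96*(-2 + 2*I)² - 383848411/62403848 = -383848411/62403848 - 96*(-2 + 2*I)²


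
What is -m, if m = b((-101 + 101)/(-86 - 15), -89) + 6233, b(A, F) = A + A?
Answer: -6233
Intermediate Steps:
b(A, F) = 2*A
m = 6233 (m = 2*((-101 + 101)/(-86 - 15)) + 6233 = 2*(0/(-101)) + 6233 = 2*(0*(-1/101)) + 6233 = 2*0 + 6233 = 0 + 6233 = 6233)
-m = -1*6233 = -6233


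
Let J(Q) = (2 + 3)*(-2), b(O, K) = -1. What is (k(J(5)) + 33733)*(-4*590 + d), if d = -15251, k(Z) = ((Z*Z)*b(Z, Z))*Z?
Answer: -611682863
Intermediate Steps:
J(Q) = -10 (J(Q) = 5*(-2) = -10)
k(Z) = -Z**3 (k(Z) = ((Z*Z)*(-1))*Z = (Z**2*(-1))*Z = (-Z**2)*Z = -Z**3)
(k(J(5)) + 33733)*(-4*590 + d) = (-1*(-10)**3 + 33733)*(-4*590 - 15251) = (-1*(-1000) + 33733)*(-2360 - 15251) = (1000 + 33733)*(-17611) = 34733*(-17611) = -611682863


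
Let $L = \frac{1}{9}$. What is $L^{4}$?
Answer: $\frac{1}{6561} \approx 0.00015242$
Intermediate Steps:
$L = \frac{1}{9} \approx 0.11111$
$L^{4} = \left(\frac{1}{9}\right)^{4} = \frac{1}{6561}$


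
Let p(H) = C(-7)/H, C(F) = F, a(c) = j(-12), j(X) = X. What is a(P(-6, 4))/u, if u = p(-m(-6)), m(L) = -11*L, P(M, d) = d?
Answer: -792/7 ≈ -113.14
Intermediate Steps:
a(c) = -12
p(H) = -7/H
u = 7/66 (u = -7/((-(-11)*(-6))) = -7/((-1*66)) = -7/(-66) = -7*(-1/66) = 7/66 ≈ 0.10606)
a(P(-6, 4))/u = -12/7/66 = -12*66/7 = -792/7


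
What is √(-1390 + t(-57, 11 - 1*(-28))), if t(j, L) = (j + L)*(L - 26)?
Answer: 2*I*√406 ≈ 40.299*I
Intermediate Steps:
t(j, L) = (-26 + L)*(L + j) (t(j, L) = (L + j)*(-26 + L) = (-26 + L)*(L + j))
√(-1390 + t(-57, 11 - 1*(-28))) = √(-1390 + ((11 - 1*(-28))² - 26*(11 - 1*(-28)) - 26*(-57) + (11 - 1*(-28))*(-57))) = √(-1390 + ((11 + 28)² - 26*(11 + 28) + 1482 + (11 + 28)*(-57))) = √(-1390 + (39² - 26*39 + 1482 + 39*(-57))) = √(-1390 + (1521 - 1014 + 1482 - 2223)) = √(-1390 - 234) = √(-1624) = 2*I*√406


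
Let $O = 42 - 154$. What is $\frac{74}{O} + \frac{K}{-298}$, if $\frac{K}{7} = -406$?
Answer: $\frac{74063}{8344} \approx 8.8762$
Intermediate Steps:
$O = -112$
$K = -2842$ ($K = 7 \left(-406\right) = -2842$)
$\frac{74}{O} + \frac{K}{-298} = \frac{74}{-112} - \frac{2842}{-298} = 74 \left(- \frac{1}{112}\right) - - \frac{1421}{149} = - \frac{37}{56} + \frac{1421}{149} = \frac{74063}{8344}$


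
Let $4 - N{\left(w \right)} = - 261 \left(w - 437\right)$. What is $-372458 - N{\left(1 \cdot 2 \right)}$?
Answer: $-258927$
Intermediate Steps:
$N{\left(w \right)} = -114053 + 261 w$ ($N{\left(w \right)} = 4 - - 261 \left(w - 437\right) = 4 - - 261 \left(-437 + w\right) = 4 - \left(114057 - 261 w\right) = 4 + \left(-114057 + 261 w\right) = -114053 + 261 w$)
$-372458 - N{\left(1 \cdot 2 \right)} = -372458 - \left(-114053 + 261 \cdot 1 \cdot 2\right) = -372458 - \left(-114053 + 261 \cdot 2\right) = -372458 - \left(-114053 + 522\right) = -372458 - -113531 = -372458 + 113531 = -258927$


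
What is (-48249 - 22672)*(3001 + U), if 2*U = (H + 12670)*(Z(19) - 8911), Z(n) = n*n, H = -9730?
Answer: 891157754579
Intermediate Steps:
Z(n) = n²
U = -12568500 (U = ((-9730 + 12670)*(19² - 8911))/2 = (2940*(361 - 8911))/2 = (2940*(-8550))/2 = (½)*(-25137000) = -12568500)
(-48249 - 22672)*(3001 + U) = (-48249 - 22672)*(3001 - 12568500) = -70921*(-12565499) = 891157754579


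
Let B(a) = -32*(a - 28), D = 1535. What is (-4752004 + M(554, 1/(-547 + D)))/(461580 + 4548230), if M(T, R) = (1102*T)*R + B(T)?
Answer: -12397367/13025506 ≈ -0.95178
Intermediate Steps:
B(a) = 896 - 32*a (B(a) = -32*(-28 + a) = 896 - 32*a)
M(T, R) = 896 - 32*T + 1102*R*T (M(T, R) = (1102*T)*R + (896 - 32*T) = 1102*R*T + (896 - 32*T) = 896 - 32*T + 1102*R*T)
(-4752004 + M(554, 1/(-547 + D)))/(461580 + 4548230) = (-4752004 + (896 - 32*554 + 1102*554/(-547 + 1535)))/(461580 + 4548230) = (-4752004 + (896 - 17728 + 1102*554/988))/5009810 = (-4752004 + (896 - 17728 + 1102*(1/988)*554))*(1/5009810) = (-4752004 + (896 - 17728 + 8033/13))*(1/5009810) = (-4752004 - 210783/13)*(1/5009810) = -61986835/13*1/5009810 = -12397367/13025506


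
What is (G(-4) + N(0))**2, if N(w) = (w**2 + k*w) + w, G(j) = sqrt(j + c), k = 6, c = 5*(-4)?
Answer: -24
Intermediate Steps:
c = -20
G(j) = sqrt(-20 + j) (G(j) = sqrt(j - 20) = sqrt(-20 + j))
N(w) = w**2 + 7*w (N(w) = (w**2 + 6*w) + w = w**2 + 7*w)
(G(-4) + N(0))**2 = (sqrt(-20 - 4) + 0*(7 + 0))**2 = (sqrt(-24) + 0*7)**2 = (2*I*sqrt(6) + 0)**2 = (2*I*sqrt(6))**2 = -24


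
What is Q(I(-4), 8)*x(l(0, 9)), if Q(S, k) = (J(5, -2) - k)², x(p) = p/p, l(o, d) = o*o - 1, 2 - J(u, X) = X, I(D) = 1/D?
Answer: 16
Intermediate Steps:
J(u, X) = 2 - X
l(o, d) = -1 + o² (l(o, d) = o² - 1 = -1 + o²)
x(p) = 1
Q(S, k) = (4 - k)² (Q(S, k) = ((2 - 1*(-2)) - k)² = ((2 + 2) - k)² = (4 - k)²)
Q(I(-4), 8)*x(l(0, 9)) = (-4 + 8)²*1 = 4²*1 = 16*1 = 16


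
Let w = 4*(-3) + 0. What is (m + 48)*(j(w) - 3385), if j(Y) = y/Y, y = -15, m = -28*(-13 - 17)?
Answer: -3004770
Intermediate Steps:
m = 840 (m = -28*(-30) = 840)
w = -12 (w = -12 + 0 = -12)
j(Y) = -15/Y
(m + 48)*(j(w) - 3385) = (840 + 48)*(-15/(-12) - 3385) = 888*(-15*(-1/12) - 3385) = 888*(5/4 - 3385) = 888*(-13535/4) = -3004770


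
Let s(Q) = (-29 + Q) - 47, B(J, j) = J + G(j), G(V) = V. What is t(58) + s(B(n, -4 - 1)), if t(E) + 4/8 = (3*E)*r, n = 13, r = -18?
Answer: -6401/2 ≈ -3200.5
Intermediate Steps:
B(J, j) = J + j
s(Q) = -76 + Q
t(E) = -½ - 54*E (t(E) = -½ + (3*E)*(-18) = -½ - 54*E)
t(58) + s(B(n, -4 - 1)) = (-½ - 54*58) + (-76 + (13 + (-4 - 1))) = (-½ - 3132) + (-76 + (13 - 5)) = -6265/2 + (-76 + 8) = -6265/2 - 68 = -6401/2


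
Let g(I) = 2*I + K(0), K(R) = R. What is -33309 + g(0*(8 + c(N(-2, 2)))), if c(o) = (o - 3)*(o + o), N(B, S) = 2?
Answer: -33309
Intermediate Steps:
c(o) = 2*o*(-3 + o) (c(o) = (-3 + o)*(2*o) = 2*o*(-3 + o))
g(I) = 2*I (g(I) = 2*I + 0 = 2*I)
-33309 + g(0*(8 + c(N(-2, 2)))) = -33309 + 2*(0*(8 + 2*2*(-3 + 2))) = -33309 + 2*(0*(8 + 2*2*(-1))) = -33309 + 2*(0*(8 - 4)) = -33309 + 2*(0*4) = -33309 + 2*0 = -33309 + 0 = -33309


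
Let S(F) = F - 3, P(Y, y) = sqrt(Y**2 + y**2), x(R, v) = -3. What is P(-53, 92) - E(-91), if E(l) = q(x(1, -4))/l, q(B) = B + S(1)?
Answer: -5/91 + sqrt(11273) ≈ 106.12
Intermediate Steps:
S(F) = -3 + F
q(B) = -2 + B (q(B) = B + (-3 + 1) = B - 2 = -2 + B)
E(l) = -5/l (E(l) = (-2 - 3)/l = -5/l)
P(-53, 92) - E(-91) = sqrt((-53)**2 + 92**2) - (-5)/(-91) = sqrt(2809 + 8464) - (-5)*(-1)/91 = sqrt(11273) - 1*5/91 = sqrt(11273) - 5/91 = -5/91 + sqrt(11273)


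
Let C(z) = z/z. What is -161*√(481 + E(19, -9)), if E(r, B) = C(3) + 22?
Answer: -966*√14 ≈ -3614.4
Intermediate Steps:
C(z) = 1
E(r, B) = 23 (E(r, B) = 1 + 22 = 23)
-161*√(481 + E(19, -9)) = -161*√(481 + 23) = -966*√14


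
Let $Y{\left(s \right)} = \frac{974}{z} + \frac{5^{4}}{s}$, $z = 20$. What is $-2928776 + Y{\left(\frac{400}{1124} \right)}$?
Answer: $- \frac{58539421}{20} \approx -2.927 \cdot 10^{6}$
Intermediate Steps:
$Y{\left(s \right)} = \frac{487}{10} + \frac{625}{s}$ ($Y{\left(s \right)} = \frac{974}{20} + \frac{5^{4}}{s} = 974 \cdot \frac{1}{20} + \frac{625}{s} = \frac{487}{10} + \frac{625}{s}$)
$-2928776 + Y{\left(\frac{400}{1124} \right)} = -2928776 + \left(\frac{487}{10} + \frac{625}{400 \cdot \frac{1}{1124}}\right) = -2928776 + \left(\frac{487}{10} + \frac{625}{\frac{100}{281}}\right) = -2928776 + \left(\frac{487}{10} + 625 \cdot \frac{281}{100}\right) = -2928776 + \left(\frac{487}{10} + \frac{7025}{4}\right) = -2928776 + \frac{36099}{20} = - \frac{58539421}{20}$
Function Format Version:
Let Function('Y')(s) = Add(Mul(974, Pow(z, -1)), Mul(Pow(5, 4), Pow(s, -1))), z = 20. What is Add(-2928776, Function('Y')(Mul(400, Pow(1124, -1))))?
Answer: Rational(-58539421, 20) ≈ -2.9270e+6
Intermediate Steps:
Function('Y')(s) = Add(Rational(487, 10), Mul(625, Pow(s, -1))) (Function('Y')(s) = Add(Mul(974, Pow(20, -1)), Mul(Pow(5, 4), Pow(s, -1))) = Add(Mul(974, Rational(1, 20)), Mul(625, Pow(s, -1))) = Add(Rational(487, 10), Mul(625, Pow(s, -1))))
Add(-2928776, Function('Y')(Mul(400, Pow(1124, -1)))) = Add(-2928776, Add(Rational(487, 10), Mul(625, Pow(Mul(400, Pow(1124, -1)), -1)))) = Add(-2928776, Add(Rational(487, 10), Mul(625, Pow(Mul(400, Rational(1, 1124)), -1)))) = Add(-2928776, Add(Rational(487, 10), Mul(625, Pow(Rational(100, 281), -1)))) = Add(-2928776, Add(Rational(487, 10), Mul(625, Rational(281, 100)))) = Add(-2928776, Add(Rational(487, 10), Rational(7025, 4))) = Add(-2928776, Rational(36099, 20)) = Rational(-58539421, 20)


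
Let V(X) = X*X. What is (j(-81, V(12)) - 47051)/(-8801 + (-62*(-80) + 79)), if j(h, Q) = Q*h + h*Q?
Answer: 70379/3762 ≈ 18.708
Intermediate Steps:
V(X) = X**2
j(h, Q) = 2*Q*h (j(h, Q) = Q*h + Q*h = 2*Q*h)
(j(-81, V(12)) - 47051)/(-8801 + (-62*(-80) + 79)) = (2*12**2*(-81) - 47051)/(-8801 + (-62*(-80) + 79)) = (2*144*(-81) - 47051)/(-8801 + (4960 + 79)) = (-23328 - 47051)/(-8801 + 5039) = -70379/(-3762) = -70379*(-1/3762) = 70379/3762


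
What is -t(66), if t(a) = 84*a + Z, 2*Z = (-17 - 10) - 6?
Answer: -11055/2 ≈ -5527.5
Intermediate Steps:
Z = -33/2 (Z = ((-17 - 10) - 6)/2 = (-27 - 6)/2 = (1/2)*(-33) = -33/2 ≈ -16.500)
t(a) = -33/2 + 84*a (t(a) = 84*a - 33/2 = -33/2 + 84*a)
-t(66) = -(-33/2 + 84*66) = -(-33/2 + 5544) = -1*11055/2 = -11055/2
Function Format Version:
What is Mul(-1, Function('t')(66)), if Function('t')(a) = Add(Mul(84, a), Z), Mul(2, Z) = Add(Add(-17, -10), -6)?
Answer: Rational(-11055, 2) ≈ -5527.5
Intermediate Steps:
Z = Rational(-33, 2) (Z = Mul(Rational(1, 2), Add(Add(-17, -10), -6)) = Mul(Rational(1, 2), Add(-27, -6)) = Mul(Rational(1, 2), -33) = Rational(-33, 2) ≈ -16.500)
Function('t')(a) = Add(Rational(-33, 2), Mul(84, a)) (Function('t')(a) = Add(Mul(84, a), Rational(-33, 2)) = Add(Rational(-33, 2), Mul(84, a)))
Mul(-1, Function('t')(66)) = Mul(-1, Add(Rational(-33, 2), Mul(84, 66))) = Mul(-1, Add(Rational(-33, 2), 5544)) = Mul(-1, Rational(11055, 2)) = Rational(-11055, 2)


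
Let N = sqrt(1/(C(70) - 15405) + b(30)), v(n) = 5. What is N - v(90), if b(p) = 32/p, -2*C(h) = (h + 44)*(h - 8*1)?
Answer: -5 + sqrt(9564479085)/94695 ≈ -3.9672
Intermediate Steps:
C(h) = -(-8 + h)*(44 + h)/2 (C(h) = -(h + 44)*(h - 8*1)/2 = -(44 + h)*(h - 8)/2 = -(44 + h)*(-8 + h)/2 = -(-8 + h)*(44 + h)/2)
N = sqrt(9564479085)/94695 (N = sqrt(1/((176 - 18*70 - 1/2*70**2) - 15405) + 32/30) = sqrt(1/((176 - 1260 - 1/2*4900) - 15405) + 32*(1/30)) = sqrt(1/((176 - 1260 - 2450) - 15405) + 16/15) = sqrt(1/(-3534 - 15405) + 16/15) = sqrt(1/(-18939) + 16/15) = sqrt(-1/18939 + 16/15) = sqrt(101003/94695) = sqrt(9564479085)/94695 ≈ 1.0328)
N - v(90) = sqrt(9564479085)/94695 - 1*5 = sqrt(9564479085)/94695 - 5 = -5 + sqrt(9564479085)/94695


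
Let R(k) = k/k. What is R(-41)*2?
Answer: 2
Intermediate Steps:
R(k) = 1
R(-41)*2 = 1*2 = 2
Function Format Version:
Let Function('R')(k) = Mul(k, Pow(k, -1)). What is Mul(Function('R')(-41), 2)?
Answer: 2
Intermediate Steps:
Function('R')(k) = 1
Mul(Function('R')(-41), 2) = Mul(1, 2) = 2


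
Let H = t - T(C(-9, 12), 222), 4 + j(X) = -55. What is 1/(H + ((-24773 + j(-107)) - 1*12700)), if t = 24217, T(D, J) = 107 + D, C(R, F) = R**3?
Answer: -1/12693 ≈ -7.8784e-5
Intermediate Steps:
j(X) = -59 (j(X) = -4 - 55 = -59)
H = 24839 (H = 24217 - (107 + (-9)**3) = 24217 - (107 - 729) = 24217 - 1*(-622) = 24217 + 622 = 24839)
1/(H + ((-24773 + j(-107)) - 1*12700)) = 1/(24839 + ((-24773 - 59) - 1*12700)) = 1/(24839 + (-24832 - 12700)) = 1/(24839 - 37532) = 1/(-12693) = -1/12693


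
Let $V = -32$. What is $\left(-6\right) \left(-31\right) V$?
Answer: $-5952$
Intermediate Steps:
$\left(-6\right) \left(-31\right) V = \left(-6\right) \left(-31\right) \left(-32\right) = 186 \left(-32\right) = -5952$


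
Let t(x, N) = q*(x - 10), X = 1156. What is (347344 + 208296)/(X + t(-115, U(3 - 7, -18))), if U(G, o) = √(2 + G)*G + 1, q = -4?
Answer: 69455/207 ≈ 335.53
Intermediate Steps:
U(G, o) = 1 + G*√(2 + G) (U(G, o) = G*√(2 + G) + 1 = 1 + G*√(2 + G))
t(x, N) = 40 - 4*x (t(x, N) = -4*(x - 10) = -4*(-10 + x) = 40 - 4*x)
(347344 + 208296)/(X + t(-115, U(3 - 7, -18))) = (347344 + 208296)/(1156 + (40 - 4*(-115))) = 555640/(1156 + (40 + 460)) = 555640/(1156 + 500) = 555640/1656 = 555640*(1/1656) = 69455/207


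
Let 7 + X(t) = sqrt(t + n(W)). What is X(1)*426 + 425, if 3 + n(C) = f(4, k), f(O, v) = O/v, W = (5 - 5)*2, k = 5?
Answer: -2557 + 426*I*sqrt(30)/5 ≈ -2557.0 + 466.66*I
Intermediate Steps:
W = 0 (W = 0*2 = 0)
n(C) = -11/5 (n(C) = -3 + 4/5 = -11/5)
X(t) = -7 + sqrt(-11/5 + t) (X(t) = -7 + sqrt(t - 11/5) = -7 + sqrt(-11/5 + t))
X(1)*426 + 425 = (-7 + sqrt(-55 + 25*1)/5)*426 + 425 = (-7 + sqrt(-55 + 25)/5)*426 + 425 = (-7 + sqrt(-30)/5)*426 + 425 = (-7 + (I*sqrt(30))/5)*426 + 425 = (-7 + I*sqrt(30)/5)*426 + 425 = (-2982 + 426*I*sqrt(30)/5) + 425 = -2557 + 426*I*sqrt(30)/5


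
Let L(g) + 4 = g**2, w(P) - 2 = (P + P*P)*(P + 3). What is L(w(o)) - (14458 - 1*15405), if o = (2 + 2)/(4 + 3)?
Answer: 114132803/117649 ≈ 970.11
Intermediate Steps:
o = 4/7 ≈ 0.57143
w(P) = 2 + (3 + P)*(P + P**2) (w(P) = 2 + (P + P*P)*(P + 3) = 2 + (P + P**2)*(3 + P) = 2 + (3 + P)*(P + P**2))
L(g) = -4 + g**2
L(w(o)) - (14458 - 1*15405) = (-4 + (2 + (4/7)**3 + 3*(4/7) + 4*(4/7)**2)**2) - (14458 - 1*15405) = (-4 + (2 + 64/343 + 12/7 + 4*(16/49))**2) - (14458 - 15405) = (-4 + (2 + 64/343 + 12/7 + 64/49)**2) - 1*(-947) = (-4 + (1786/343)**2) + 947 = (-4 + 3189796/117649) + 947 = 2719200/117649 + 947 = 114132803/117649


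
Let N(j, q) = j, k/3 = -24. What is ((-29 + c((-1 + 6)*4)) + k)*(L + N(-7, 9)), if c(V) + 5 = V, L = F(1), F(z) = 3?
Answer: 344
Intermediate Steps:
k = -72 (k = 3*(-24) = -72)
L = 3
c(V) = -5 + V
((-29 + c((-1 + 6)*4)) + k)*(L + N(-7, 9)) = ((-29 + (-5 + (-1 + 6)*4)) - 72)*(3 - 7) = ((-29 + (-5 + 5*4)) - 72)*(-4) = ((-29 + (-5 + 20)) - 72)*(-4) = ((-29 + 15) - 72)*(-4) = (-14 - 72)*(-4) = -86*(-4) = 344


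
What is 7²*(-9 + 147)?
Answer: 6762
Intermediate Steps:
7²*(-9 + 147) = 49*138 = 6762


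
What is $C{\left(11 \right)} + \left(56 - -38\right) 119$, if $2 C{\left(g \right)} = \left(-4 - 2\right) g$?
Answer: $11153$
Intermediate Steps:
$C{\left(g \right)} = - 3 g$ ($C{\left(g \right)} = \frac{\left(-4 - 2\right) g}{2} = \frac{\left(-6\right) g}{2} = - 3 g$)
$C{\left(11 \right)} + \left(56 - -38\right) 119 = \left(-3\right) 11 + \left(56 - -38\right) 119 = -33 + \left(56 + 38\right) 119 = -33 + 94 \cdot 119 = -33 + 11186 = 11153$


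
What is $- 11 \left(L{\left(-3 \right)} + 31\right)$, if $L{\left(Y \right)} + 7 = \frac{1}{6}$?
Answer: $- \frac{1595}{6} \approx -265.83$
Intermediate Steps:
$L{\left(Y \right)} = - \frac{41}{6}$ ($L{\left(Y \right)} = -7 + \frac{1}{6} = - \frac{41}{6}$)
$- 11 \left(L{\left(-3 \right)} + 31\right) = - 11 \left(- \frac{41}{6} + 31\right) = \left(-11\right) \frac{145}{6} = - \frac{1595}{6}$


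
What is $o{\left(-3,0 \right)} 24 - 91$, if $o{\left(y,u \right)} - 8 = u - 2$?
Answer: $53$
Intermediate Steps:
$o{\left(y,u \right)} = 6 + u$ ($o{\left(y,u \right)} = 8 + \left(u - 2\right) = 8 + \left(-2 + u\right) = 6 + u$)
$o{\left(-3,0 \right)} 24 - 91 = \left(6 + 0\right) 24 - 91 = 6 \cdot 24 - 91 = 144 - 91 = 53$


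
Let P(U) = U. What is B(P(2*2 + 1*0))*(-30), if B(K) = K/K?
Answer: -30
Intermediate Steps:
B(K) = 1
B(P(2*2 + 1*0))*(-30) = 1*(-30) = -30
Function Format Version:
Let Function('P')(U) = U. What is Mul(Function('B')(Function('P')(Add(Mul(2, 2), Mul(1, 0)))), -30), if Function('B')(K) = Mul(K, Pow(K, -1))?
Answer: -30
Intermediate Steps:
Function('B')(K) = 1
Mul(Function('B')(Function('P')(Add(Mul(2, 2), Mul(1, 0)))), -30) = Mul(1, -30) = -30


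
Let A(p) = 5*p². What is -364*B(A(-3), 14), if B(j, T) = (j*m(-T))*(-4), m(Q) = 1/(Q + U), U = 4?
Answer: -6552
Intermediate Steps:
m(Q) = 1/(4 + Q) (m(Q) = 1/(Q + 4) = 1/(4 + Q))
B(j, T) = -4*j/(4 - T) (B(j, T) = (j/(4 - T))*(-4) = -4*j/(4 - T))
-364*B(A(-3), 14) = -1456*5*(-3)²/(-4 + 14) = -1456*5*9/10 = -1456*45/10 = -364*18 = -6552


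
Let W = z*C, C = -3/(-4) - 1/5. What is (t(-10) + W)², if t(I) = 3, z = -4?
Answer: 16/25 ≈ 0.64000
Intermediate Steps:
C = 11/20 (C = -3*(-¼) - 1*⅕ = ¾ - ⅕ = 11/20 ≈ 0.55000)
W = -11/5 (W = -4*11/20 = -11/5 ≈ -2.2000)
(t(-10) + W)² = (3 - 11/5)² = (⅘)² = 16/25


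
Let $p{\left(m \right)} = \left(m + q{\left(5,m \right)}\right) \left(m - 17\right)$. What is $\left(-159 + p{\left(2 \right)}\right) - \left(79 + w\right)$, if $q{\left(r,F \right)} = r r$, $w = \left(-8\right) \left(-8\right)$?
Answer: $-707$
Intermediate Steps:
$w = 64$
$q{\left(r,F \right)} = r^{2}$
$p{\left(m \right)} = \left(-17 + m\right) \left(25 + m\right)$ ($p{\left(m \right)} = \left(m + 5^{2}\right) \left(m - 17\right) = \left(m + 25\right) \left(-17 + m\right) = \left(25 + m\right) \left(-17 + m\right) = \left(-17 + m\right) \left(25 + m\right)$)
$\left(-159 + p{\left(2 \right)}\right) - \left(79 + w\right) = \left(-159 + \left(-425 + 2^{2} + 8 \cdot 2\right)\right) - 143 = \left(-159 + \left(-425 + 4 + 16\right)\right) - 143 = \left(-159 - 405\right) - 143 = -564 - 143 = -707$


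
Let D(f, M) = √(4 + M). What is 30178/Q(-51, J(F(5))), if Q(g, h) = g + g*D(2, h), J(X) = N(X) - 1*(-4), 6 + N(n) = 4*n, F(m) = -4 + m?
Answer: 30178/255 - 30178*√6/255 ≈ -171.54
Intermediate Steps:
N(n) = -6 + 4*n
J(X) = -2 + 4*X (J(X) = (-6 + 4*X) - 1*(-4) = (-6 + 4*X) + 4 = -2 + 4*X)
Q(g, h) = g + g*√(4 + h)
30178/Q(-51, J(F(5))) = 30178/((-51*(1 + √(4 + (-2 + 4*(-4 + 5)))))) = 30178/((-51*(1 + √(4 + (-2 + 4*1))))) = 30178/((-51*(1 + √(4 + (-2 + 4))))) = 30178/((-51*(1 + √(4 + 2)))) = 30178/((-51*(1 + √6))) = 30178/(-51 - 51*√6)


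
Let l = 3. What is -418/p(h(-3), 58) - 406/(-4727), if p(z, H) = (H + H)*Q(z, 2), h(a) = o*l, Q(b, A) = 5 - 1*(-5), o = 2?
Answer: -25947/94540 ≈ -0.27446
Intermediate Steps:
Q(b, A) = 10 (Q(b, A) = 5 + 5 = 10)
h(a) = 6 (h(a) = 2*3 = 6)
p(z, H) = 20*H (p(z, H) = (H + H)*10 = (2*H)*10 = 20*H)
-418/p(h(-3), 58) - 406/(-4727) = -418/(20*58) - 406/(-4727) = -418/1160 - 406*(-1/4727) = -418*1/1160 + 14/163 = -209/580 + 14/163 = -25947/94540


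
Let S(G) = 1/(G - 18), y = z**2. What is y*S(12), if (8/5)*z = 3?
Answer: -75/128 ≈ -0.58594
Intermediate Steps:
z = 15/8 (z = (5/8)*3 = 15/8 ≈ 1.8750)
y = 225/64 (y = (15/8)**2 = 225/64 ≈ 3.5156)
S(G) = 1/(-18 + G)
y*S(12) = 225/(64*(-18 + 12)) = (225/64)/(-6) = (225/64)*(-1/6) = -75/128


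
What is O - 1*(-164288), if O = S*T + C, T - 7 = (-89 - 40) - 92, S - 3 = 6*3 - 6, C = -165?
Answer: 160913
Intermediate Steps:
S = 15 (S = 3 + (6*3 - 6) = 3 + (18 - 6) = 3 + 12 = 15)
T = -214 (T = 7 + ((-89 - 40) - 92) = 7 + (-129 - 92) = 7 - 221 = -214)
O = -3375 (O = 15*(-214) - 165 = -3210 - 165 = -3375)
O - 1*(-164288) = -3375 - 1*(-164288) = -3375 + 164288 = 160913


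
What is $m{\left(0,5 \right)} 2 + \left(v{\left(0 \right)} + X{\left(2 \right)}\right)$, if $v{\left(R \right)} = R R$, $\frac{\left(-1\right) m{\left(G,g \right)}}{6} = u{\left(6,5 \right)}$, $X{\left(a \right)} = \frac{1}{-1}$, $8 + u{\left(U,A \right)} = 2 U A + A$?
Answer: $-685$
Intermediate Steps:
$u{\left(U,A \right)} = -8 + A + 2 A U$ ($u{\left(U,A \right)} = -8 + \left(2 U A + A\right) = -8 + \left(2 A U + A\right) = -8 + \left(A + 2 A U\right) = -8 + A + 2 A U$)
$X{\left(a \right)} = -1$
$m{\left(G,g \right)} = -342$ ($m{\left(G,g \right)} = - 6 \left(-8 + 5 + 2 \cdot 5 \cdot 6\right) = - 6 \left(-8 + 5 + 60\right) = \left(-6\right) 57 = -342$)
$v{\left(R \right)} = R^{2}$
$m{\left(0,5 \right)} 2 + \left(v{\left(0 \right)} + X{\left(2 \right)}\right) = \left(-342\right) 2 - \left(1 - 0^{2}\right) = -684 + \left(0 - 1\right) = -684 - 1 = -685$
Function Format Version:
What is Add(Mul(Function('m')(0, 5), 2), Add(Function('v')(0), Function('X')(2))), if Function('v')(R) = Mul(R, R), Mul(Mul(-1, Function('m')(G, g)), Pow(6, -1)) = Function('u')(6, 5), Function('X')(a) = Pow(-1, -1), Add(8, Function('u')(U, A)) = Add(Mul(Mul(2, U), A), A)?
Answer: -685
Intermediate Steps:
Function('u')(U, A) = Add(-8, A, Mul(2, A, U)) (Function('u')(U, A) = Add(-8, Add(Mul(Mul(2, U), A), A)) = Add(-8, Add(Mul(2, A, U), A)) = Add(-8, Add(A, Mul(2, A, U))) = Add(-8, A, Mul(2, A, U)))
Function('X')(a) = -1
Function('m')(G, g) = -342 (Function('m')(G, g) = Mul(-6, Add(-8, 5, Mul(2, 5, 6))) = Mul(-6, Add(-8, 5, 60)) = Mul(-6, 57) = -342)
Function('v')(R) = Pow(R, 2)
Add(Mul(Function('m')(0, 5), 2), Add(Function('v')(0), Function('X')(2))) = Add(Mul(-342, 2), Add(Pow(0, 2), -1)) = Add(-684, Add(0, -1)) = Add(-684, -1) = -685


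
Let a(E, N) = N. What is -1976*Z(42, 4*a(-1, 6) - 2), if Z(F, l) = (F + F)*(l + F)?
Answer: -10622976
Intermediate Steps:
Z(F, l) = 2*F*(F + l) (Z(F, l) = (2*F)*(F + l) = 2*F*(F + l))
-1976*Z(42, 4*a(-1, 6) - 2) = -3952*42*(42 + (4*6 - 2)) = -3952*42*(42 + (24 - 2)) = -3952*42*(42 + 22) = -3952*42*64 = -1976*5376 = -10622976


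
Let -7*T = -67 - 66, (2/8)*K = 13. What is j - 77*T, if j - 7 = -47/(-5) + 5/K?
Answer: -376091/260 ≈ -1446.5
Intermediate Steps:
K = 52 (K = 4*13 = 52)
T = 19 (T = -(-67 - 66)/7 = -⅐*(-133) = 19)
j = 4289/260 (j = 7 + (-47/(-5) + 5/52) = 7 + (-47*(-⅕) + 5*(1/52)) = 7 + (47/5 + 5/52) = 7 + 2469/260 = 4289/260 ≈ 16.496)
j - 77*T = 4289/260 - 77*19 = 4289/260 - 1463 = -376091/260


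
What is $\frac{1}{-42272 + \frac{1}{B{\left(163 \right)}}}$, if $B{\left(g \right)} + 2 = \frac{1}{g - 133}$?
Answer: $- \frac{59}{2494078} \approx -2.3656 \cdot 10^{-5}$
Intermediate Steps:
$B{\left(g \right)} = -2 + \frac{1}{-133 + g}$ ($B{\left(g \right)} = -2 + \frac{1}{g - 133} = -2 + \frac{1}{-133 + g}$)
$\frac{1}{-42272 + \frac{1}{B{\left(163 \right)}}} = \frac{1}{-42272 + \frac{1}{\frac{1}{-133 + 163} \left(267 - 326\right)}} = \frac{1}{-42272 + \frac{1}{\frac{1}{30} \left(267 - 326\right)}} = \frac{1}{-42272 + \frac{1}{\frac{1}{30} \left(-59\right)}} = \frac{1}{-42272 + \frac{1}{- \frac{59}{30}}} = \frac{1}{-42272 - \frac{30}{59}} = \frac{1}{- \frac{2494078}{59}} = - \frac{59}{2494078}$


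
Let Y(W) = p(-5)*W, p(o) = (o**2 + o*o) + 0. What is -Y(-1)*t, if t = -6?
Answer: -300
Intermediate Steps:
p(o) = 2*o**2 (p(o) = (o**2 + o**2) + 0 = 2*o**2 + 0 = 2*o**2)
Y(W) = 50*W (Y(W) = (2*(-5)**2)*W = (2*25)*W = 50*W)
-Y(-1)*t = -50*(-1)*(-6) = -(-50)*(-6) = -1*300 = -300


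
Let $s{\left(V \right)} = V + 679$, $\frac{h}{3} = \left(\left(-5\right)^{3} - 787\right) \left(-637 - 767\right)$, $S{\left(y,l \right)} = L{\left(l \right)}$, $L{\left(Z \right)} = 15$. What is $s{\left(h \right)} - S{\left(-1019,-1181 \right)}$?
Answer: $3842008$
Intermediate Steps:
$S{\left(y,l \right)} = 15$
$h = 3841344$ ($h = 3 \left(\left(-5\right)^{3} - 787\right) \left(-637 - 767\right) = 3 \left(-125 - 787\right) \left(-1404\right) = 3 \left(\left(-912\right) \left(-1404\right)\right) = 3 \cdot 1280448 = 3841344$)
$s{\left(V \right)} = 679 + V$
$s{\left(h \right)} - S{\left(-1019,-1181 \right)} = \left(679 + 3841344\right) - 15 = 3842023 - 15 = 3842008$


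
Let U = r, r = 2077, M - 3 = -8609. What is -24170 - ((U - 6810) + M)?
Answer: -10831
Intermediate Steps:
M = -8606 (M = 3 - 8609 = -8606)
U = 2077
-24170 - ((U - 6810) + M) = -24170 - ((2077 - 6810) - 8606) = -24170 - (-4733 - 8606) = -24170 - 1*(-13339) = -24170 + 13339 = -10831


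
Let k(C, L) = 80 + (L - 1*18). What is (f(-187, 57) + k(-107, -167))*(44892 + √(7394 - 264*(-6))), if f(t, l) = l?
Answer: -2154816 - 3216*√2 ≈ -2.1594e+6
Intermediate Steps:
k(C, L) = 62 + L (k(C, L) = 80 + (L - 18) = 80 + (-18 + L) = 62 + L)
(f(-187, 57) + k(-107, -167))*(44892 + √(7394 - 264*(-6))) = (57 + (62 - 167))*(44892 + √(7394 - 264*(-6))) = (57 - 105)*(44892 + √(7394 + 1584)) = -48*(44892 + √8978) = -48*(44892 + 67*√2) = -2154816 - 3216*√2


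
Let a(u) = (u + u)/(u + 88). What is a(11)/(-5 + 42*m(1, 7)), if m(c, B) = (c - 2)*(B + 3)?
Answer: -2/3825 ≈ -0.00052288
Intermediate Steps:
m(c, B) = (-2 + c)*(3 + B)
a(u) = 2*u/(88 + u) (a(u) = (2*u)/(88 + u) = 2*u/(88 + u))
a(11)/(-5 + 42*m(1, 7)) = (2*11/(88 + 11))/(-5 + 42*(-6 - 2*7 + 3*1 + 7*1)) = (2*11/99)/(-5 + 42*(-6 - 14 + 3 + 7)) = (2*11*(1/99))/(-5 + 42*(-10)) = 2/(9*(-5 - 420)) = (2/9)/(-425) = (2/9)*(-1/425) = -2/3825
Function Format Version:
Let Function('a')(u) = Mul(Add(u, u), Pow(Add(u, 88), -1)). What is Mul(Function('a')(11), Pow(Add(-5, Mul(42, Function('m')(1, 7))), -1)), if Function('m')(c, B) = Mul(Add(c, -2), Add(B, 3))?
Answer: Rational(-2, 3825) ≈ -0.00052288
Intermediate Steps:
Function('m')(c, B) = Mul(Add(-2, c), Add(3, B))
Function('a')(u) = Mul(2, u, Pow(Add(88, u), -1)) (Function('a')(u) = Mul(Mul(2, u), Pow(Add(88, u), -1)) = Mul(2, u, Pow(Add(88, u), -1)))
Mul(Function('a')(11), Pow(Add(-5, Mul(42, Function('m')(1, 7))), -1)) = Mul(Mul(2, 11, Pow(Add(88, 11), -1)), Pow(Add(-5, Mul(42, Add(-6, Mul(-2, 7), Mul(3, 1), Mul(7, 1)))), -1)) = Mul(Mul(2, 11, Pow(99, -1)), Pow(Add(-5, Mul(42, Add(-6, -14, 3, 7))), -1)) = Mul(Mul(2, 11, Rational(1, 99)), Pow(Add(-5, Mul(42, -10)), -1)) = Mul(Rational(2, 9), Pow(Add(-5, -420), -1)) = Mul(Rational(2, 9), Pow(-425, -1)) = Mul(Rational(2, 9), Rational(-1, 425)) = Rational(-2, 3825)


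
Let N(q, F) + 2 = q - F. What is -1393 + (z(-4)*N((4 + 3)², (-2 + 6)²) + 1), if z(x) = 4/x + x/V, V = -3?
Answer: -4145/3 ≈ -1381.7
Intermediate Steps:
N(q, F) = -2 + q - F (N(q, F) = -2 + (q - F) = -2 + q - F)
z(x) = 4/x - x/3 (z(x) = 4/x + x/(-3) = 4/x + x*(-⅓) = 4/x - x/3)
-1393 + (z(-4)*N((4 + 3)², (-2 + 6)²) + 1) = -1393 + ((4/(-4) - ⅓*(-4))*(-2 + (4 + 3)² - (-2 + 6)²) + 1) = -1393 + ((4*(-¼) + 4/3)*(-2 + 7² - 1*4²) + 1) = -1393 + ((-1 + 4/3)*(-2 + 49 - 1*16) + 1) = -1393 + ((-2 + 49 - 16)/3 + 1) = -1393 + ((⅓)*31 + 1) = -1393 + (31/3 + 1) = -1393 + 34/3 = -4145/3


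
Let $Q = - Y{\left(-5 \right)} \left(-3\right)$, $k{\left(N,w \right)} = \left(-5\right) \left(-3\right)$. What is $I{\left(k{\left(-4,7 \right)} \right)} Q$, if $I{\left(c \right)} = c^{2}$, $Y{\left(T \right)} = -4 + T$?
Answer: $-6075$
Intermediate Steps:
$k{\left(N,w \right)} = 15$
$Q = -27$ ($Q = - (-4 - 5) \left(-3\right) = \left(-1\right) \left(-9\right) \left(-3\right) = 9 \left(-3\right) = -27$)
$I{\left(k{\left(-4,7 \right)} \right)} Q = 15^{2} \left(-27\right) = 225 \left(-27\right) = -6075$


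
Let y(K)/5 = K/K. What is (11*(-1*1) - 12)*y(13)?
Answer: -115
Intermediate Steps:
y(K) = 5 (y(K) = 5*(K/K) = 5*1 = 5)
(11*(-1*1) - 12)*y(13) = (11*(-1*1) - 12)*5 = (11*(-1) - 12)*5 = (-11 - 12)*5 = -23*5 = -115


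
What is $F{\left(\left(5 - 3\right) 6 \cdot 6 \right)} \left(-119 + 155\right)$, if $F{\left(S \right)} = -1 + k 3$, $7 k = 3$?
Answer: $\frac{72}{7} \approx 10.286$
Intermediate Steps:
$k = \frac{3}{7}$ ($k = \frac{1}{7} \cdot 3 = \frac{3}{7} \approx 0.42857$)
$F{\left(S \right)} = \frac{2}{7}$ ($F{\left(S \right)} = -1 + \frac{3}{7} \cdot 3 = -1 + \frac{9}{7} = \frac{2}{7}$)
$F{\left(\left(5 - 3\right) 6 \cdot 6 \right)} \left(-119 + 155\right) = \frac{2 \left(-119 + 155\right)}{7} = \frac{2}{7} \cdot 36 = \frac{72}{7}$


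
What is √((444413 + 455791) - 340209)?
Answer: √559995 ≈ 748.33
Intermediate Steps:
√((444413 + 455791) - 340209) = √(900204 - 340209) = √559995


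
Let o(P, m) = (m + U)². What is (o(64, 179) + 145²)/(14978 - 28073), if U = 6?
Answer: -11050/2619 ≈ -4.2192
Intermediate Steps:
o(P, m) = (6 + m)² (o(P, m) = (m + 6)² = (6 + m)²)
(o(64, 179) + 145²)/(14978 - 28073) = ((6 + 179)² + 145²)/(14978 - 28073) = (185² + 21025)/(-13095) = (34225 + 21025)*(-1/13095) = 55250*(-1/13095) = -11050/2619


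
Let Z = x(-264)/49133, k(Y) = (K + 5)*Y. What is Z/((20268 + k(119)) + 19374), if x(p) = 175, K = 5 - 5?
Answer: 25/282423503 ≈ 8.8520e-8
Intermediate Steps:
K = 0
k(Y) = 5*Y (k(Y) = (0 + 5)*Y = 5*Y)
Z = 25/7019 (Z = 175/49133 = 175*(1/49133) = 25/7019 ≈ 0.0035618)
Z/((20268 + k(119)) + 19374) = 25/(7019*((20268 + 5*119) + 19374)) = 25/(7019*((20268 + 595) + 19374)) = 25/(7019*(20863 + 19374)) = (25/7019)/40237 = (25/7019)*(1/40237) = 25/282423503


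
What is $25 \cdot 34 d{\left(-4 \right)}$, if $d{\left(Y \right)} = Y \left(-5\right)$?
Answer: $17000$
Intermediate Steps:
$d{\left(Y \right)} = - 5 Y$
$25 \cdot 34 d{\left(-4 \right)} = 25 \cdot 34 \left(\left(-5\right) \left(-4\right)\right) = 850 \cdot 20 = 17000$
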